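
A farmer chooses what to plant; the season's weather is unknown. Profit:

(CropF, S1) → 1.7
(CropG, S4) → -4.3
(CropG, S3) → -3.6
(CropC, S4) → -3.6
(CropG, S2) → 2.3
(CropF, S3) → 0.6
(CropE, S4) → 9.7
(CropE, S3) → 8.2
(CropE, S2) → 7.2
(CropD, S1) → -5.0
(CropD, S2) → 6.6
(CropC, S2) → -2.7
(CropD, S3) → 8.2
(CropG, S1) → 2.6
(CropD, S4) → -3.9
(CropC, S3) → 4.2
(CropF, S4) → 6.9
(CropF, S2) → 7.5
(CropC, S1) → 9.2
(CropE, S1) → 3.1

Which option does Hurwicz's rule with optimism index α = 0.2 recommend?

CropC: 0.2·9.2 + 0.8·(-3.6) = -1.04
CropD: 0.2·8.2 + 0.8·(-5.0) = -2.36
CropG: 0.2·2.6 + 0.8·(-4.3) = -2.92
CropF: 0.2·7.5 + 0.8·0.6 = 1.98
CropE: 0.2·9.7 + 0.8·3.1 = 4.42
Highest Hurwicz score = 4.42 → CropE.

CropE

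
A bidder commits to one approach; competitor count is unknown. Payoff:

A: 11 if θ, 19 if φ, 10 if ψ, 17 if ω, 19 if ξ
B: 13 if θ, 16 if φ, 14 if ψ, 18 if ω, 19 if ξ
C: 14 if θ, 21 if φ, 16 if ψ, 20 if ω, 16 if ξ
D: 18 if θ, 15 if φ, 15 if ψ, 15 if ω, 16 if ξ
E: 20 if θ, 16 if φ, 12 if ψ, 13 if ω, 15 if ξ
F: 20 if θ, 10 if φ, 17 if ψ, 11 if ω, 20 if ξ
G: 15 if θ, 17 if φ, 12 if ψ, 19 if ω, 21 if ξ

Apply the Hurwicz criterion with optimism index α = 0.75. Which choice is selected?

C

A: 0.75·19 + 0.25·10 = 16.75
B: 0.75·19 + 0.25·13 = 17.5
C: 0.75·21 + 0.25·14 = 19.25
D: 0.75·18 + 0.25·15 = 17.25
E: 0.75·20 + 0.25·12 = 18
F: 0.75·20 + 0.25·10 = 17.5
G: 0.75·21 + 0.25·12 = 18.75
Highest Hurwicz score = 19.25 → C.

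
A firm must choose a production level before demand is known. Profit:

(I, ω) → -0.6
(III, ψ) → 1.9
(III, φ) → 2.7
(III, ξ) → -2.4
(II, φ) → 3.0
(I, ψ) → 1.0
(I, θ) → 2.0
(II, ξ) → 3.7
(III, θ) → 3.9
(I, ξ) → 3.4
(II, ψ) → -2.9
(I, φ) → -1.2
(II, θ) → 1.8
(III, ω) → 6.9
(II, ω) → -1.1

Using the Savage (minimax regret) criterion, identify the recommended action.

III

Column bests: θ=3.9, φ=3.0, ψ=1.9, ω=6.9, ξ=3.7.
I regrets: 1.9, 4.2, 0.9, 7.5, 0.3 → max 7.5
II regrets: 2.1, 0.0, 4.8, 8.0, 0.0 → max 8.0
III regrets: 0.0, 0.3, 0.0, 0.0, 6.1 → max 6.1
Smallest max regret = 6.1 → III.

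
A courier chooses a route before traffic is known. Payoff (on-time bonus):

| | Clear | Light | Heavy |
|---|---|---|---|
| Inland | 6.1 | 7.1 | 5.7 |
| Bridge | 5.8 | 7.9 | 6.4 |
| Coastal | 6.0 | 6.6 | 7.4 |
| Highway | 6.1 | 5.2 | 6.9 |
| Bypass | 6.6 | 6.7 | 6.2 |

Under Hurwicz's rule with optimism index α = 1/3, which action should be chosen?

Bridge

Inland: 1/3·7.1 + 2/3·5.7 = 37/6
Bridge: 1/3·7.9 + 2/3·5.8 = 6.5
Coastal: 1/3·7.4 + 2/3·6.0 = 97/15
Highway: 1/3·6.9 + 2/3·5.2 = 173/30
Bypass: 1/3·6.7 + 2/3·6.2 = 191/30
Highest Hurwicz score = 6.5 → Bridge.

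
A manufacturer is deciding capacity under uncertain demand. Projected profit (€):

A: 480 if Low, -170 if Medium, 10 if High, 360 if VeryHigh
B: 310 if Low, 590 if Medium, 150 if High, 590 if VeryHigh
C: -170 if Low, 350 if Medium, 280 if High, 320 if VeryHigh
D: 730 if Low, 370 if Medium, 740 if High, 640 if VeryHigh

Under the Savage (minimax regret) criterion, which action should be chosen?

D

Column bests: Low=730, Medium=590, High=740, VeryHigh=640.
A regrets: 250, 760, 730, 280 → max 760
B regrets: 420, 0, 590, 50 → max 590
C regrets: 900, 240, 460, 320 → max 900
D regrets: 0, 220, 0, 0 → max 220
Smallest max regret = 220 → D.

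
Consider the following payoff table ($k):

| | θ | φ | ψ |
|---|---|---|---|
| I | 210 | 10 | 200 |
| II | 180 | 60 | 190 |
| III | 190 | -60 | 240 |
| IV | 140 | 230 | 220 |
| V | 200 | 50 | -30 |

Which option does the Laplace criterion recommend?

IV

Row averages: I=140, II=430/3, III=370/3, IV=590/3, V=220/3
Highest average = 590/3 → IV.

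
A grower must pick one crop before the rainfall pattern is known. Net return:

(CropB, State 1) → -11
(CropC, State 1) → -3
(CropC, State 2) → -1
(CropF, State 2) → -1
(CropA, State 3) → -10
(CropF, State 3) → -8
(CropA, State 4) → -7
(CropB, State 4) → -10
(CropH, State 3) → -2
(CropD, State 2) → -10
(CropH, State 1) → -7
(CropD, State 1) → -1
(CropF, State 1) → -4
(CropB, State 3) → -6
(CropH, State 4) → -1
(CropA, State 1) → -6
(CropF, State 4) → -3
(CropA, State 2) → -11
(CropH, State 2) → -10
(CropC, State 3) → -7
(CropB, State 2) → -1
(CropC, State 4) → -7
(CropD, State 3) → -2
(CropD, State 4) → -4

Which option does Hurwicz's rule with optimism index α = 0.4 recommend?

CropD: 0.4·(-1) + 0.6·(-10) = -6.4
CropB: 0.4·(-1) + 0.6·(-11) = -7
CropC: 0.4·(-1) + 0.6·(-7) = -4.6
CropA: 0.4·(-6) + 0.6·(-11) = -9
CropF: 0.4·(-1) + 0.6·(-8) = -5.2
CropH: 0.4·(-1) + 0.6·(-10) = -6.4
Highest Hurwicz score = -4.6 → CropC.

CropC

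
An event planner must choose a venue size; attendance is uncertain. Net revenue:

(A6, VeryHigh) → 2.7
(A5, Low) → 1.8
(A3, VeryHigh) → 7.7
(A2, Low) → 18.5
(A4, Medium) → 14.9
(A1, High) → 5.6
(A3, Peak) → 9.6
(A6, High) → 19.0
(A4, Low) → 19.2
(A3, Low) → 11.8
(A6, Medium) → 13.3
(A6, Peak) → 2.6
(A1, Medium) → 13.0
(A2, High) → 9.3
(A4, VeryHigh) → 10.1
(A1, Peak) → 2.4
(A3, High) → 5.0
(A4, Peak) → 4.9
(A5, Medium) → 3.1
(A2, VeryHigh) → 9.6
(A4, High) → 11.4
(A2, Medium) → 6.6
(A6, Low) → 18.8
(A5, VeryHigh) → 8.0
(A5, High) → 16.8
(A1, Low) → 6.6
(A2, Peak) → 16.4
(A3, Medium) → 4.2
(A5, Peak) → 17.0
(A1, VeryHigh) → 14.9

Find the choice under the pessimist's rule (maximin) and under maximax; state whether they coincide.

Row minima: A1=2.4, A2=6.6, A3=4.2, A4=4.9, A5=1.8, A6=2.6
Best worst-case = 6.6 → A2.
Row maxima: A1=14.9, A2=18.5, A3=11.8, A4=19.2, A5=17.0, A6=19.0
Best best-case = 19.2 → A4.

maximin → A2; maximax → A4 (disagree)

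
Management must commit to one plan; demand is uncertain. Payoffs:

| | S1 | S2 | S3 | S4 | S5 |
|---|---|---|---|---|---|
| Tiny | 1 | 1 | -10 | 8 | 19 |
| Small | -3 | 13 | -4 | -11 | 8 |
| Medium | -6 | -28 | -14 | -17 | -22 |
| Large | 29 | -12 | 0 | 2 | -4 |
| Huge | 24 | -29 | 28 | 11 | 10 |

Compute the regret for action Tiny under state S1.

28

Best payoff under S1 is 29.
Regret = 29 − 1 = 28.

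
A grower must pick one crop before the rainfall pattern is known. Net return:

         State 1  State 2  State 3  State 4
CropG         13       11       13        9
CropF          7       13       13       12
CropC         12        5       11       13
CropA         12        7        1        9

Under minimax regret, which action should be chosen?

Column bests: State 1=13, State 2=13, State 3=13, State 4=13.
CropG regrets: 0, 2, 0, 4 → max 4
CropF regrets: 6, 0, 0, 1 → max 6
CropC regrets: 1, 8, 2, 0 → max 8
CropA regrets: 1, 6, 12, 4 → max 12
Smallest max regret = 4 → CropG.

CropG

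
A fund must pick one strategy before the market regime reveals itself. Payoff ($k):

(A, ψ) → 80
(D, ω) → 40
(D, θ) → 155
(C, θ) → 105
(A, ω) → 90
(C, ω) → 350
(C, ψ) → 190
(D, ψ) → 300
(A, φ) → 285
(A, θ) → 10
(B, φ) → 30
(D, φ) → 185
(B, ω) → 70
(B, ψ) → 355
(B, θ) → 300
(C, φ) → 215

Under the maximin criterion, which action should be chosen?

C

Row minima: A=10, B=30, C=105, D=40
Best worst-case = 105 → C.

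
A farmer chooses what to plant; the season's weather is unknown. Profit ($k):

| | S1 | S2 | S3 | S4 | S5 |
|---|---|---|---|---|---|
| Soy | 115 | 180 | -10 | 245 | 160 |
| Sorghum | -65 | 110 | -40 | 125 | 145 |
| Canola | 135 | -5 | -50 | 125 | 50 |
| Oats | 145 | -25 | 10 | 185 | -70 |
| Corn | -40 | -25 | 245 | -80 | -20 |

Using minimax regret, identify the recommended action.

Column bests: S1=145, S2=180, S3=245, S4=245, S5=160.
Soy regrets: 30, 0, 255, 0, 0 → max 255
Sorghum regrets: 210, 70, 285, 120, 15 → max 285
Canola regrets: 10, 185, 295, 120, 110 → max 295
Oats regrets: 0, 205, 235, 60, 230 → max 235
Corn regrets: 185, 205, 0, 325, 180 → max 325
Smallest max regret = 235 → Oats.

Oats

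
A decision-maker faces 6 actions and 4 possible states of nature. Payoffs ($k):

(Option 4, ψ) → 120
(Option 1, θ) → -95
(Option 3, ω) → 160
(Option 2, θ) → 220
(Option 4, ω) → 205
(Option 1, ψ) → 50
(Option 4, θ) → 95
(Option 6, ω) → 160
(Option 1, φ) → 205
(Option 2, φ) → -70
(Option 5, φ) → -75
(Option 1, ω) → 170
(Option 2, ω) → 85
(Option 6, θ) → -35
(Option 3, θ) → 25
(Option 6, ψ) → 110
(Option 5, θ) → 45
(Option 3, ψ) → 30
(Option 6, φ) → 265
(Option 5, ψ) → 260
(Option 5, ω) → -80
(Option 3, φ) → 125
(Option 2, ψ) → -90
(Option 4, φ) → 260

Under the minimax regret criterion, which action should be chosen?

Column bests: θ=220, φ=265, ψ=260, ω=205.
Option 1 regrets: 315, 60, 210, 35 → max 315
Option 2 regrets: 0, 335, 350, 120 → max 350
Option 3 regrets: 195, 140, 230, 45 → max 230
Option 4 regrets: 125, 5, 140, 0 → max 140
Option 5 regrets: 175, 340, 0, 285 → max 340
Option 6 regrets: 255, 0, 150, 45 → max 255
Smallest max regret = 140 → Option 4.

Option 4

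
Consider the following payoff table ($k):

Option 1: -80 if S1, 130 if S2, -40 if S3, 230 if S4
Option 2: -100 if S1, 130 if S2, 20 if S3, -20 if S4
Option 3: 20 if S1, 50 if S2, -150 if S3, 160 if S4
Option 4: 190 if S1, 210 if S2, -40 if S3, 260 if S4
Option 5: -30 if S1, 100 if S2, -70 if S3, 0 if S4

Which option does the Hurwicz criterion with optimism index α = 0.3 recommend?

Option 4

Option 1: 0.3·230 + 0.7·(-80) = 13
Option 2: 0.3·130 + 0.7·(-100) = -31
Option 3: 0.3·160 + 0.7·(-150) = -57
Option 4: 0.3·260 + 0.7·(-40) = 50
Option 5: 0.3·100 + 0.7·(-70) = -19
Highest Hurwicz score = 50 → Option 4.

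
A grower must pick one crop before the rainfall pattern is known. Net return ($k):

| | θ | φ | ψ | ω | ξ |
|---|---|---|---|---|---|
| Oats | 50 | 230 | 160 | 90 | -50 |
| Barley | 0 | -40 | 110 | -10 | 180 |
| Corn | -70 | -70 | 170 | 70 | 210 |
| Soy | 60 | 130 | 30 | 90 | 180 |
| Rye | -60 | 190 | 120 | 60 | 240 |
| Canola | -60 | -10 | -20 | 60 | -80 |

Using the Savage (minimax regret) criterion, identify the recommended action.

Rye

Column bests: θ=60, φ=230, ψ=170, ω=90, ξ=240.
Oats regrets: 10, 0, 10, 0, 290 → max 290
Barley regrets: 60, 270, 60, 100, 60 → max 270
Corn regrets: 130, 300, 0, 20, 30 → max 300
Soy regrets: 0, 100, 140, 0, 60 → max 140
Rye regrets: 120, 40, 50, 30, 0 → max 120
Canola regrets: 120, 240, 190, 30, 320 → max 320
Smallest max regret = 120 → Rye.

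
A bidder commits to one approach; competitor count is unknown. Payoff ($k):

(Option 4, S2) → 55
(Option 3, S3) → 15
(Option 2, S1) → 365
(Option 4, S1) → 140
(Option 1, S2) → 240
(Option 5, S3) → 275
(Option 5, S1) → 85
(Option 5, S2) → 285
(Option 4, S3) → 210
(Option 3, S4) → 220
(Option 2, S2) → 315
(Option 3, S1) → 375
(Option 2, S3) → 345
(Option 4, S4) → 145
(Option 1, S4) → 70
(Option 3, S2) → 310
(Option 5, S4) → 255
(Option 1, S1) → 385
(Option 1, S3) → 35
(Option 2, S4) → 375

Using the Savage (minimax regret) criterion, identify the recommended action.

Option 2

Column bests: S1=385, S2=315, S3=345, S4=375.
Option 1 regrets: 0, 75, 310, 305 → max 310
Option 2 regrets: 20, 0, 0, 0 → max 20
Option 3 regrets: 10, 5, 330, 155 → max 330
Option 4 regrets: 245, 260, 135, 230 → max 260
Option 5 regrets: 300, 30, 70, 120 → max 300
Smallest max regret = 20 → Option 2.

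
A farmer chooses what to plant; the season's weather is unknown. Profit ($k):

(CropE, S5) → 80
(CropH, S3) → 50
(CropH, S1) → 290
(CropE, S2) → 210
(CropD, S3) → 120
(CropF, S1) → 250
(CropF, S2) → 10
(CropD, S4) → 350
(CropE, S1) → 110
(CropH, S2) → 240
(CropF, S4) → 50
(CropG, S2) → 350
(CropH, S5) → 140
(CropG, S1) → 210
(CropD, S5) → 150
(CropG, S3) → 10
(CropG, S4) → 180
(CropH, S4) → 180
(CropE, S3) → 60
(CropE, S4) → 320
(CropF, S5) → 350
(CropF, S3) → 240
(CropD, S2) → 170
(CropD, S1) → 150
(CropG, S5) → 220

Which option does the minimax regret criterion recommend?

CropD

Column bests: S1=290, S2=350, S3=240, S4=350, S5=350.
CropF regrets: 40, 340, 0, 300, 0 → max 340
CropE regrets: 180, 140, 180, 30, 270 → max 270
CropD regrets: 140, 180, 120, 0, 200 → max 200
CropH regrets: 0, 110, 190, 170, 210 → max 210
CropG regrets: 80, 0, 230, 170, 130 → max 230
Smallest max regret = 200 → CropD.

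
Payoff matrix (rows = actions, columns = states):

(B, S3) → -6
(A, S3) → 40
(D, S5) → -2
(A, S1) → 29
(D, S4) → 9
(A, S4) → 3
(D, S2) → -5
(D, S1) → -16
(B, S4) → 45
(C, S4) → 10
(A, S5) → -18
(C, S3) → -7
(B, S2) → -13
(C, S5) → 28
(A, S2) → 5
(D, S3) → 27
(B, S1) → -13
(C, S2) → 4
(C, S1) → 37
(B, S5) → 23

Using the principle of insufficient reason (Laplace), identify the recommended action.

Row averages: A=11.8, B=7.2, C=14.4, D=2.6
Highest average = 14.4 → C.

C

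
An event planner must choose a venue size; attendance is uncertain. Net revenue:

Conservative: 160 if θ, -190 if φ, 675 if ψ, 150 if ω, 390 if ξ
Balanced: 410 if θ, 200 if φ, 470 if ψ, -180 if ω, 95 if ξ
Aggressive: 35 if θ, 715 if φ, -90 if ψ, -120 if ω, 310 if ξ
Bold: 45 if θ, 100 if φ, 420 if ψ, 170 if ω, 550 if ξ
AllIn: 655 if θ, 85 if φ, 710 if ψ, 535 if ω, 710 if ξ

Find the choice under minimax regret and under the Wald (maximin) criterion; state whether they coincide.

minimax regret → Bold; maximin → AllIn (disagree)

Column bests: θ=655, φ=715, ψ=710, ω=535, ξ=710.
Conservative regrets: 495, 905, 35, 385, 320 → max 905
Balanced regrets: 245, 515, 240, 715, 615 → max 715
Aggressive regrets: 620, 0, 800, 655, 400 → max 800
Bold regrets: 610, 615, 290, 365, 160 → max 615
AllIn regrets: 0, 630, 0, 0, 0 → max 630
Smallest max regret = 615 → Bold.
Row minima: Conservative=-190, Balanced=-180, Aggressive=-120, Bold=45, AllIn=85
Best worst-case = 85 → AllIn.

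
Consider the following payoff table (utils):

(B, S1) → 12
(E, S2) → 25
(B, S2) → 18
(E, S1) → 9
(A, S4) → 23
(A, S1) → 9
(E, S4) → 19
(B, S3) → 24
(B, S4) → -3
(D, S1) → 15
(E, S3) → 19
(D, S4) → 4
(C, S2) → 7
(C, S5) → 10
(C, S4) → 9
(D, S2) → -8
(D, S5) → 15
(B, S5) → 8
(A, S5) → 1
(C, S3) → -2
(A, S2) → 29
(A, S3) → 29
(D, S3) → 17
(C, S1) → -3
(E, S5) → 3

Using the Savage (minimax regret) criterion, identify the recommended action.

Column bests: S1=15, S2=29, S3=29, S4=23, S5=15.
A regrets: 6, 0, 0, 0, 14 → max 14
B regrets: 3, 11, 5, 26, 7 → max 26
C regrets: 18, 22, 31, 14, 5 → max 31
D regrets: 0, 37, 12, 19, 0 → max 37
E regrets: 6, 4, 10, 4, 12 → max 12
Smallest max regret = 12 → E.

E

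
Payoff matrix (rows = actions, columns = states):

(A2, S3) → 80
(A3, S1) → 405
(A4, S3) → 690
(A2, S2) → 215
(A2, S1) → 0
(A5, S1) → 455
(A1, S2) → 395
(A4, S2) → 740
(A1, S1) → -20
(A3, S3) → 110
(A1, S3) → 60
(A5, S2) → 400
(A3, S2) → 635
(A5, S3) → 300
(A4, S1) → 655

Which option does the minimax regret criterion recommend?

Column bests: S1=655, S2=740, S3=690.
A1 regrets: 675, 345, 630 → max 675
A2 regrets: 655, 525, 610 → max 655
A3 regrets: 250, 105, 580 → max 580
A4 regrets: 0, 0, 0 → max 0
A5 regrets: 200, 340, 390 → max 390
Smallest max regret = 0 → A4.

A4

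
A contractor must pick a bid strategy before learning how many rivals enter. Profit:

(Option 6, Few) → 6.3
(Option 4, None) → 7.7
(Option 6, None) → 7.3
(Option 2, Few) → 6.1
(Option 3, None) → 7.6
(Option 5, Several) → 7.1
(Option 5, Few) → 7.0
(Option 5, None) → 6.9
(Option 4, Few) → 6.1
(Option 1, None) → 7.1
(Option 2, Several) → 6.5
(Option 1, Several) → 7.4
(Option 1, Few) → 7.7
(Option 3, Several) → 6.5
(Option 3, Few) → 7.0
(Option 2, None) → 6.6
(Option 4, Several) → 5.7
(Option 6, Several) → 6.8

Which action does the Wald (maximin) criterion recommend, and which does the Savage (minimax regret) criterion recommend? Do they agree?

Row minima: Option 1=7.1, Option 2=6.1, Option 3=6.5, Option 4=5.7, Option 5=6.9, Option 6=6.3
Best worst-case = 7.1 → Option 1.
Column bests: None=7.7, Few=7.7, Several=7.4.
Option 1 regrets: 0.6, 0.0, 0.0 → max 0.6
Option 2 regrets: 1.1, 1.6, 0.9 → max 1.6
Option 3 regrets: 0.1, 0.7, 0.9 → max 0.9
Option 4 regrets: 0.0, 1.6, 1.7 → max 1.7
Option 5 regrets: 0.8, 0.7, 0.3 → max 0.8
Option 6 regrets: 0.4, 1.4, 0.6 → max 1.4
Smallest max regret = 0.6 → Option 1.

maximin → Option 1; minimax regret → Option 1 (agree)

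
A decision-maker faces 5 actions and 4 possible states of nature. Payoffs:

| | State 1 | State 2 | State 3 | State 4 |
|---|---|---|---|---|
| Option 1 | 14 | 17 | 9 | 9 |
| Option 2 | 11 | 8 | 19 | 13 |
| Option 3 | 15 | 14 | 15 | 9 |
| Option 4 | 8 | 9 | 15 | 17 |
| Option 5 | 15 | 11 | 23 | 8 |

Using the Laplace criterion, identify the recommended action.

Option 5

Row averages: Option 1=12.25, Option 2=12.75, Option 3=13.25, Option 4=12.25, Option 5=14.25
Highest average = 14.25 → Option 5.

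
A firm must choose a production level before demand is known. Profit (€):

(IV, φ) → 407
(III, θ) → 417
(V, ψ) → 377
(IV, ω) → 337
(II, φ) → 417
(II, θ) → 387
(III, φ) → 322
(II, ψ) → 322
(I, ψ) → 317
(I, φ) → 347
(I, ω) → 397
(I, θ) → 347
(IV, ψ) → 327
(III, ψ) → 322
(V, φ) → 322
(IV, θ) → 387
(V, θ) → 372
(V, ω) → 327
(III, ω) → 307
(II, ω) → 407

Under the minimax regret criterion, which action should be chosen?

II

Column bests: θ=417, φ=417, ψ=377, ω=407.
I regrets: 70, 70, 60, 10 → max 70
II regrets: 30, 0, 55, 0 → max 55
III regrets: 0, 95, 55, 100 → max 100
IV regrets: 30, 10, 50, 70 → max 70
V regrets: 45, 95, 0, 80 → max 95
Smallest max regret = 55 → II.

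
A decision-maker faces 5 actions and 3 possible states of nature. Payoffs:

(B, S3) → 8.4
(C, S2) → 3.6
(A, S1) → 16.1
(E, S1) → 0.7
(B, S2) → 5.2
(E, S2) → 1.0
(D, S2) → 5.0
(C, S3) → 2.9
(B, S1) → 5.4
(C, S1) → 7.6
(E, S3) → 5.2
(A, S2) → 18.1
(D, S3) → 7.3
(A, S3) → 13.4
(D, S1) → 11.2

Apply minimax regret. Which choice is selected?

A

Column bests: S1=16.1, S2=18.1, S3=13.4.
A regrets: 0.0, 0.0, 0.0 → max 0.0
B regrets: 10.7, 12.9, 5.0 → max 12.9
C regrets: 8.5, 14.5, 10.5 → max 14.5
D regrets: 4.9, 13.1, 6.1 → max 13.1
E regrets: 15.4, 17.1, 8.2 → max 17.1
Smallest max regret = 0.0 → A.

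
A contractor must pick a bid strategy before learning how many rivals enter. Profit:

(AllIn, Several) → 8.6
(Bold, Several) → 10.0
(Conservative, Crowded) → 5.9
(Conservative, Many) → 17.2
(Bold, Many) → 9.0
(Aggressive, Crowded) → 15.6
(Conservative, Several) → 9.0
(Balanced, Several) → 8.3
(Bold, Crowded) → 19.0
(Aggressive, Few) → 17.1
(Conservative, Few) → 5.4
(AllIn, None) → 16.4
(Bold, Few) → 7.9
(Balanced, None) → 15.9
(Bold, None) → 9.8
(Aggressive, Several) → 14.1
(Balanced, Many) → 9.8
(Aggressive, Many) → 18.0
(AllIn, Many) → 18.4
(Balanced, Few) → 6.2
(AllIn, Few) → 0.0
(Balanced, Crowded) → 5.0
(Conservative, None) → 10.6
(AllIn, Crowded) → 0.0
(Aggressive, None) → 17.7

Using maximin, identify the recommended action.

Aggressive

Row minima: Conservative=5.4, Balanced=5.0, Aggressive=14.1, Bold=7.9, AllIn=0.0
Best worst-case = 14.1 → Aggressive.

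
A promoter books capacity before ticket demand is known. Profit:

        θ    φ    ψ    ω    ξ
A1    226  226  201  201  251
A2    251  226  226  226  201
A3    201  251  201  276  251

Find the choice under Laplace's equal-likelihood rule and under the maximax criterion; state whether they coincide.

laplace → A3; maximax → A3 (agree)

Row averages: A1=221, A2=226, A3=236
Highest average = 236 → A3.
Row maxima: A1=251, A2=251, A3=276
Best best-case = 276 → A3.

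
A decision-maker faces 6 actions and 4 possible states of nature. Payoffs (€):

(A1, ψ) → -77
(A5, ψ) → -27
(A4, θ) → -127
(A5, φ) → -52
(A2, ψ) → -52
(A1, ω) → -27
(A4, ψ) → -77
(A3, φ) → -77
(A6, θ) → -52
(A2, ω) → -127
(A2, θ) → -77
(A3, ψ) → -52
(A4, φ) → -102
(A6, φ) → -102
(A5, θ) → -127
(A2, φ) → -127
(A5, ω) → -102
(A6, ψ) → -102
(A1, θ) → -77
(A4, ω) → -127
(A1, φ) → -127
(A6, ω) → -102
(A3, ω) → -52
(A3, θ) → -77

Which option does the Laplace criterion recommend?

A3

Row averages: A1=-77, A2=-95.75, A3=-64.5, A4=-108.25, A5=-77, A6=-89.5
Highest average = -64.5 → A3.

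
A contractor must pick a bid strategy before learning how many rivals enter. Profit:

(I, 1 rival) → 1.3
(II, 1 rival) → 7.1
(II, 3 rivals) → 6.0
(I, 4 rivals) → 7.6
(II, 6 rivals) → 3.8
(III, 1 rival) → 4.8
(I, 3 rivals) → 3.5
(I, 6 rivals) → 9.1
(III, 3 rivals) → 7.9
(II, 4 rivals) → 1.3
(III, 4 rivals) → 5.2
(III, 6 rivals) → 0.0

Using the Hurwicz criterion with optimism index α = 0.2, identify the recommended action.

I: 0.2·9.1 + 0.8·1.3 = 2.86
II: 0.2·7.1 + 0.8·1.3 = 2.46
III: 0.2·7.9 + 0.8·0.0 = 1.58
Highest Hurwicz score = 2.86 → I.

I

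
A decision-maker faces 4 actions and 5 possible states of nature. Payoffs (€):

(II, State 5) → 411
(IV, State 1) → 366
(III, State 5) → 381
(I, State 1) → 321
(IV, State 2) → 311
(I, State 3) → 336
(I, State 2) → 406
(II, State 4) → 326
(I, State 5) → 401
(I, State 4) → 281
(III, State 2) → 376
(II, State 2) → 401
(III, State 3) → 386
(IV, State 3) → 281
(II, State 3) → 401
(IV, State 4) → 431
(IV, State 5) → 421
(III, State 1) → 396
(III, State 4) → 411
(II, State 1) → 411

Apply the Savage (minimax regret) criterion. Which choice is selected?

Column bests: State 1=411, State 2=406, State 3=401, State 4=431, State 5=421.
I regrets: 90, 0, 65, 150, 20 → max 150
II regrets: 0, 5, 0, 105, 10 → max 105
III regrets: 15, 30, 15, 20, 40 → max 40
IV regrets: 45, 95, 120, 0, 0 → max 120
Smallest max regret = 40 → III.

III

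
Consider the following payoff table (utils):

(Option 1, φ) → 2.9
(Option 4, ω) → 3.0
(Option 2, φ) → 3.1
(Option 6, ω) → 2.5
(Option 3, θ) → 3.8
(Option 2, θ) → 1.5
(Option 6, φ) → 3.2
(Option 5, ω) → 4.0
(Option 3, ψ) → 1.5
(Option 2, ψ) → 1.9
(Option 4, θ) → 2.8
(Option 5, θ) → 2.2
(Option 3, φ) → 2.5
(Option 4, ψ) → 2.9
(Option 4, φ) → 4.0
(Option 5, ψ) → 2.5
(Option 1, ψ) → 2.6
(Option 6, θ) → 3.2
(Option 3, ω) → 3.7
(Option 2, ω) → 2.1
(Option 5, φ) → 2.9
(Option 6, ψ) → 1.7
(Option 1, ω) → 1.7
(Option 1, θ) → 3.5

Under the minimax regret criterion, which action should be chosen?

Column bests: θ=3.8, φ=4.0, ψ=2.9, ω=4.0.
Option 1 regrets: 0.3, 1.1, 0.3, 2.3 → max 2.3
Option 2 regrets: 2.3, 0.9, 1.0, 1.9 → max 2.3
Option 3 regrets: 0.0, 1.5, 1.4, 0.3 → max 1.5
Option 4 regrets: 1.0, 0.0, 0.0, 1.0 → max 1.0
Option 5 regrets: 1.6, 1.1, 0.4, 0.0 → max 1.6
Option 6 regrets: 0.6, 0.8, 1.2, 1.5 → max 1.5
Smallest max regret = 1.0 → Option 4.

Option 4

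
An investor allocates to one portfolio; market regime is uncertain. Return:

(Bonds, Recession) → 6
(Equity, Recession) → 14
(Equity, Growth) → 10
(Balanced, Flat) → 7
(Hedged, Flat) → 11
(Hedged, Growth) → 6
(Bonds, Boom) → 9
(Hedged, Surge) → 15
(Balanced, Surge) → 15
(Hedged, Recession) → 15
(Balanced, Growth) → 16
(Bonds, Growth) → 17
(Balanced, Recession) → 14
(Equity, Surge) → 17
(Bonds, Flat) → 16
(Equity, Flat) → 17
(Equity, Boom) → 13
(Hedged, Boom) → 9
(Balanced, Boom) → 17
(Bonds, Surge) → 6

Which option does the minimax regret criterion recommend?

Column bests: Recession=15, Flat=17, Growth=17, Boom=17, Surge=17.
Balanced regrets: 1, 10, 1, 0, 2 → max 10
Bonds regrets: 9, 1, 0, 8, 11 → max 11
Hedged regrets: 0, 6, 11, 8, 2 → max 11
Equity regrets: 1, 0, 7, 4, 0 → max 7
Smallest max regret = 7 → Equity.

Equity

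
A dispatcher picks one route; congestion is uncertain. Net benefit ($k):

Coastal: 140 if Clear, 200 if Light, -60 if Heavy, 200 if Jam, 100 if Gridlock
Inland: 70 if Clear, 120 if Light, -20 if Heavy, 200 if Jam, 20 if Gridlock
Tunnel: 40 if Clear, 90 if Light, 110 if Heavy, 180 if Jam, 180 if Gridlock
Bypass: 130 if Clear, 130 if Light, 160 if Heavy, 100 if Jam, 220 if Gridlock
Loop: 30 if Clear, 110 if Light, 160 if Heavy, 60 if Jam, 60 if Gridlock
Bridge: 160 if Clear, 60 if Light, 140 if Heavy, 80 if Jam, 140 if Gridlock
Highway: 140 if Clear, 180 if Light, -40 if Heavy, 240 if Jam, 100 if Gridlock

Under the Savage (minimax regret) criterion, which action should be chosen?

Column bests: Clear=160, Light=200, Heavy=160, Jam=240, Gridlock=220.
Coastal regrets: 20, 0, 220, 40, 120 → max 220
Inland regrets: 90, 80, 180, 40, 200 → max 200
Tunnel regrets: 120, 110, 50, 60, 40 → max 120
Bypass regrets: 30, 70, 0, 140, 0 → max 140
Loop regrets: 130, 90, 0, 180, 160 → max 180
Bridge regrets: 0, 140, 20, 160, 80 → max 160
Highway regrets: 20, 20, 200, 0, 120 → max 200
Smallest max regret = 120 → Tunnel.

Tunnel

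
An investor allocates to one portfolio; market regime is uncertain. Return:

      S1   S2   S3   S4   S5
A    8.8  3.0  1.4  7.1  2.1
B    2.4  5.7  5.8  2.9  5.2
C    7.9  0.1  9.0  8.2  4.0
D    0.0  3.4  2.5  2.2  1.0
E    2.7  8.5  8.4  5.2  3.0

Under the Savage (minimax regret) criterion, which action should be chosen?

E

Column bests: S1=8.8, S2=8.5, S3=9.0, S4=8.2, S5=5.2.
A regrets: 0.0, 5.5, 7.6, 1.1, 3.1 → max 7.6
B regrets: 6.4, 2.8, 3.2, 5.3, 0.0 → max 6.4
C regrets: 0.9, 8.4, 0.0, 0.0, 1.2 → max 8.4
D regrets: 8.8, 5.1, 6.5, 6.0, 4.2 → max 8.8
E regrets: 6.1, 0.0, 0.6, 3.0, 2.2 → max 6.1
Smallest max regret = 6.1 → E.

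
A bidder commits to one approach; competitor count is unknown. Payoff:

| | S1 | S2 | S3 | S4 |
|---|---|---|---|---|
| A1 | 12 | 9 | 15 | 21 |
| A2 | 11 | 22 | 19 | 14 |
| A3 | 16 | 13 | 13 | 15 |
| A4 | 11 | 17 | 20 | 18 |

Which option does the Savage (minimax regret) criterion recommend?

Column bests: S1=16, S2=22, S3=20, S4=21.
A1 regrets: 4, 13, 5, 0 → max 13
A2 regrets: 5, 0, 1, 7 → max 7
A3 regrets: 0, 9, 7, 6 → max 9
A4 regrets: 5, 5, 0, 3 → max 5
Smallest max regret = 5 → A4.

A4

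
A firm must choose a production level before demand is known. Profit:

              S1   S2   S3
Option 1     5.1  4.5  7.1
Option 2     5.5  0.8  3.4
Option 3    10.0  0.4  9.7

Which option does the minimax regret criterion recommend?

Option 3

Column bests: S1=10.0, S2=4.5, S3=9.7.
Option 1 regrets: 4.9, 0.0, 2.6 → max 4.9
Option 2 regrets: 4.5, 3.7, 6.3 → max 6.3
Option 3 regrets: 0.0, 4.1, 0.0 → max 4.1
Smallest max regret = 4.1 → Option 3.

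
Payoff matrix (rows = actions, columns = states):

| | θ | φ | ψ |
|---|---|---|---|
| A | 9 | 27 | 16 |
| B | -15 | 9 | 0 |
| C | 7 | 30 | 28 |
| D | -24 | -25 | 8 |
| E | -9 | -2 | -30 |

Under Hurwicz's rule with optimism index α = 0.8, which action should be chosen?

A: 0.8·27 + 0.2·9 = 23.4
B: 0.8·9 + 0.2·(-15) = 4.2
C: 0.8·30 + 0.2·7 = 25.4
D: 0.8·8 + 0.2·(-25) = 1.4
E: 0.8·(-2) + 0.2·(-30) = -7.6
Highest Hurwicz score = 25.4 → C.

C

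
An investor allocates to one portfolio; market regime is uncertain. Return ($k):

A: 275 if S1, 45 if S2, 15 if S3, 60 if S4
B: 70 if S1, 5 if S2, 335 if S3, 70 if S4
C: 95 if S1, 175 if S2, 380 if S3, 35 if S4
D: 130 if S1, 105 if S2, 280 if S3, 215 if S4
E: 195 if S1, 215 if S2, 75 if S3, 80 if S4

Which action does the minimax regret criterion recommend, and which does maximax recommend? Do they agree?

minimax regret → D; maximax → C (disagree)

Column bests: S1=275, S2=215, S3=380, S4=215.
A regrets: 0, 170, 365, 155 → max 365
B regrets: 205, 210, 45, 145 → max 210
C regrets: 180, 40, 0, 180 → max 180
D regrets: 145, 110, 100, 0 → max 145
E regrets: 80, 0, 305, 135 → max 305
Smallest max regret = 145 → D.
Row maxima: A=275, B=335, C=380, D=280, E=215
Best best-case = 380 → C.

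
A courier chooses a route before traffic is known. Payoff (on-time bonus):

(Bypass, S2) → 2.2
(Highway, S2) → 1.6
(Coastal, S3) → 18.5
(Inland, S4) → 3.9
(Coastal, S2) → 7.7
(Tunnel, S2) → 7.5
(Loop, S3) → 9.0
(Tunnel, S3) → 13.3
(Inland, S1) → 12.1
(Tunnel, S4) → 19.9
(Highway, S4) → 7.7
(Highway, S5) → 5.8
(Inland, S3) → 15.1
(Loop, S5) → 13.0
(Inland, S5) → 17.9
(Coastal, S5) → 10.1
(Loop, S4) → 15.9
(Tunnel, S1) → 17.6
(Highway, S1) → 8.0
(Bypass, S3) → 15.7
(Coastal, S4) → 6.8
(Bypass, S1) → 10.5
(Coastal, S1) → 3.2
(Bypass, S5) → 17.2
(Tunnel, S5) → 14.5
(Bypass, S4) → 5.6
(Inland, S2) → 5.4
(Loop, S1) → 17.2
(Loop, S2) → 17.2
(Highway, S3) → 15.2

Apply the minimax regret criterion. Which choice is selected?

Column bests: S1=17.6, S2=17.2, S3=18.5, S4=19.9, S5=17.9.
Highway regrets: 9.6, 15.6, 3.3, 12.2, 12.1 → max 15.6
Bypass regrets: 7.1, 15.0, 2.8, 14.3, 0.7 → max 15.0
Tunnel regrets: 0.0, 9.7, 5.2, 0.0, 3.4 → max 9.7
Coastal regrets: 14.4, 9.5, 0.0, 13.1, 7.8 → max 14.4
Inland regrets: 5.5, 11.8, 3.4, 16.0, 0.0 → max 16.0
Loop regrets: 0.4, 0.0, 9.5, 4.0, 4.9 → max 9.5
Smallest max regret = 9.5 → Loop.

Loop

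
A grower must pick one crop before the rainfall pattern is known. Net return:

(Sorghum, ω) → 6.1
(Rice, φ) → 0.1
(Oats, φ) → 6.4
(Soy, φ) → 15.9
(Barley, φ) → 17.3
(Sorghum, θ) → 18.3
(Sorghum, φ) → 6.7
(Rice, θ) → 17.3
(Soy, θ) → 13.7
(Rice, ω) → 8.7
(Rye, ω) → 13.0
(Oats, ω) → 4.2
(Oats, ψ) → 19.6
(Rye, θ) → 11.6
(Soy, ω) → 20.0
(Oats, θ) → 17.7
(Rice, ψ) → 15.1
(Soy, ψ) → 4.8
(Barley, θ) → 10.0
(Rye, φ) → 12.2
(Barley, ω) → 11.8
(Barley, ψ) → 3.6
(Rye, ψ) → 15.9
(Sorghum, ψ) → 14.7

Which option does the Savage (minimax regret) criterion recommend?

Rye

Column bests: θ=18.3, φ=17.3, ψ=19.6, ω=20.0.
Soy regrets: 4.6, 1.4, 14.8, 0.0 → max 14.8
Rice regrets: 1.0, 17.2, 4.5, 11.3 → max 17.2
Barley regrets: 8.3, 0.0, 16.0, 8.2 → max 16.0
Sorghum regrets: 0.0, 10.6, 4.9, 13.9 → max 13.9
Oats regrets: 0.6, 10.9, 0.0, 15.8 → max 15.8
Rye regrets: 6.7, 5.1, 3.7, 7.0 → max 7.0
Smallest max regret = 7.0 → Rye.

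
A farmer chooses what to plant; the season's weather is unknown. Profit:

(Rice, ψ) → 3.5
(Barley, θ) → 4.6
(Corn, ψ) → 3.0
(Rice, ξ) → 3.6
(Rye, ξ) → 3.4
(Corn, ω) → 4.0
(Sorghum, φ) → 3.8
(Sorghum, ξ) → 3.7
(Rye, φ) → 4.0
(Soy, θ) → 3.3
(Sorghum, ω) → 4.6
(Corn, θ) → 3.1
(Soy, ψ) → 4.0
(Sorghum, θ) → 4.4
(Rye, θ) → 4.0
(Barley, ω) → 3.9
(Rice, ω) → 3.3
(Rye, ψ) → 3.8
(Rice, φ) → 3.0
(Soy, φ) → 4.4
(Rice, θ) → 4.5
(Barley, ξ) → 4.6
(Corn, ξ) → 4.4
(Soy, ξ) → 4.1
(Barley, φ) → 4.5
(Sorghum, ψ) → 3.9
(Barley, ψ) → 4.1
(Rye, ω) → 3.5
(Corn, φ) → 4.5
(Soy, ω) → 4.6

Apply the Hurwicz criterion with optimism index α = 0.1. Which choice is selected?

Sorghum: 0.1·4.6 + 0.9·3.7 = 3.79
Rye: 0.1·4.0 + 0.9·3.4 = 3.46
Rice: 0.1·4.5 + 0.9·3.0 = 3.15
Corn: 0.1·4.5 + 0.9·3.0 = 3.15
Barley: 0.1·4.6 + 0.9·3.9 = 3.97
Soy: 0.1·4.6 + 0.9·3.3 = 3.43
Highest Hurwicz score = 3.97 → Barley.

Barley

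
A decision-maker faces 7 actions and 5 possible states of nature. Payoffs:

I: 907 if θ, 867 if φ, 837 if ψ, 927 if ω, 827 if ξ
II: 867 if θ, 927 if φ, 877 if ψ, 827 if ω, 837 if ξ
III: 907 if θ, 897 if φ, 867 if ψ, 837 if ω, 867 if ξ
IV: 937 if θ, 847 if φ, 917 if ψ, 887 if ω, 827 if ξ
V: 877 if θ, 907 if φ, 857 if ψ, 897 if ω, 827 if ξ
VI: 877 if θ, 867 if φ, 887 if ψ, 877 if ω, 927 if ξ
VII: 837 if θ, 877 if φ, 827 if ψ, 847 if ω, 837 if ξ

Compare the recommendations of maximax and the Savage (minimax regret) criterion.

maximax → IV; minimax regret → VI (disagree)

Row maxima: I=927, II=927, III=907, IV=937, V=907, VI=927, VII=877
Best best-case = 937 → IV.
Column bests: θ=937, φ=927, ψ=917, ω=927, ξ=927.
I regrets: 30, 60, 80, 0, 100 → max 100
II regrets: 70, 0, 40, 100, 90 → max 100
III regrets: 30, 30, 50, 90, 60 → max 90
IV regrets: 0, 80, 0, 40, 100 → max 100
V regrets: 60, 20, 60, 30, 100 → max 100
VI regrets: 60, 60, 30, 50, 0 → max 60
VII regrets: 100, 50, 90, 80, 90 → max 100
Smallest max regret = 60 → VI.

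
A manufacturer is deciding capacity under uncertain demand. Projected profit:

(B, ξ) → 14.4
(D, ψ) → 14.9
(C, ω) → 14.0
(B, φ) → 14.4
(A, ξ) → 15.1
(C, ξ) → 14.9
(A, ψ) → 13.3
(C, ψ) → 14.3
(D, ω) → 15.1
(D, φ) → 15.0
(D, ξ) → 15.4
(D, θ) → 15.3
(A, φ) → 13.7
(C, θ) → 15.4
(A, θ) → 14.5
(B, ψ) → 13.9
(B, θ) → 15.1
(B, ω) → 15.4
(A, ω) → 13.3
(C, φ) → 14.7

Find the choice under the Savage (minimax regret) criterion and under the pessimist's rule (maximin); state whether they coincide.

Column bests: θ=15.4, φ=15.0, ψ=14.9, ω=15.4, ξ=15.4.
A regrets: 0.9, 1.3, 1.6, 2.1, 0.3 → max 2.1
B regrets: 0.3, 0.6, 1.0, 0.0, 1.0 → max 1.0
C regrets: 0.0, 0.3, 0.6, 1.4, 0.5 → max 1.4
D regrets: 0.1, 0.0, 0.0, 0.3, 0.0 → max 0.3
Smallest max regret = 0.3 → D.
Row minima: A=13.3, B=13.9, C=14.0, D=14.9
Best worst-case = 14.9 → D.

minimax regret → D; maximin → D (agree)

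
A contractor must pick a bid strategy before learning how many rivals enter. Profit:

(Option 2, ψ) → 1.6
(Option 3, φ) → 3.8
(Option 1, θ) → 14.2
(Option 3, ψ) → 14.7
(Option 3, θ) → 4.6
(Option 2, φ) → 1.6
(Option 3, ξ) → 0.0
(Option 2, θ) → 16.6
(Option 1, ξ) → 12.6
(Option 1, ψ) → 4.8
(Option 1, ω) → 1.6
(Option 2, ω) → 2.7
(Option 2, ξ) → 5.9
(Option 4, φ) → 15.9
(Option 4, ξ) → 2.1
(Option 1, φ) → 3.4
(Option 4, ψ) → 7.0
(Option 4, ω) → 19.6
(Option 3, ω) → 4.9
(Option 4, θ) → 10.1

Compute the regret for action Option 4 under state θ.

Best payoff under θ is 16.6.
Regret = 16.6 − 10.1 = 6.5.

6.5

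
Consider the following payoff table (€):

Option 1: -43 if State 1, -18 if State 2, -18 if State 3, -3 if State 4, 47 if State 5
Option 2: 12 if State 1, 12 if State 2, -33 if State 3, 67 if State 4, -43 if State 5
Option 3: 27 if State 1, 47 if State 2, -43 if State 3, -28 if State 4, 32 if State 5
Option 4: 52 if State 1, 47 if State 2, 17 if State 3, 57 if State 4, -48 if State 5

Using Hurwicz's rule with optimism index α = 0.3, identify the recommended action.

Option 1: 0.3·47 + 0.7·(-43) = -16
Option 2: 0.3·67 + 0.7·(-43) = -10
Option 3: 0.3·47 + 0.7·(-43) = -16
Option 4: 0.3·57 + 0.7·(-48) = -16.5
Highest Hurwicz score = -10 → Option 2.

Option 2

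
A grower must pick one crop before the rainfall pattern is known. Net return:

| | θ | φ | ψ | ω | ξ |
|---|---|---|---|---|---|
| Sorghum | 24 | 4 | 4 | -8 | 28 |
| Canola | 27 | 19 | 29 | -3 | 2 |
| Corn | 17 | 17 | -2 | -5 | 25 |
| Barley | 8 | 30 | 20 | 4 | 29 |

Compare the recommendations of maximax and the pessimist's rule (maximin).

maximax → Barley; maximin → Barley (agree)

Row maxima: Sorghum=28, Canola=29, Corn=25, Barley=30
Best best-case = 30 → Barley.
Row minima: Sorghum=-8, Canola=-3, Corn=-5, Barley=4
Best worst-case = 4 → Barley.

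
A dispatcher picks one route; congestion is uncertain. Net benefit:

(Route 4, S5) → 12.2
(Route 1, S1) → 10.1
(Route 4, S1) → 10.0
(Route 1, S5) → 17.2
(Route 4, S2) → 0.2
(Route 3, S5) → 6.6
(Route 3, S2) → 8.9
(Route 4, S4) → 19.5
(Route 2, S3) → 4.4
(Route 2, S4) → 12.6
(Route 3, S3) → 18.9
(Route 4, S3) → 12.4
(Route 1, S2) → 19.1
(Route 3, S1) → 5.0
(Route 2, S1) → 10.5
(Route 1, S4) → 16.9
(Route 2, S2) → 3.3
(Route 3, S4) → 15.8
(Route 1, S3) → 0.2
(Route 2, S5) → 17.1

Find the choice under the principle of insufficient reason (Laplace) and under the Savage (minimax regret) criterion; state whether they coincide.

Row averages: Route 1=12.7, Route 2=9.58, Route 3=11.04, Route 4=10.86
Highest average = 12.7 → Route 1.
Column bests: S1=10.5, S2=19.1, S3=18.9, S4=19.5, S5=17.2.
Route 1 regrets: 0.4, 0.0, 18.7, 2.6, 0.0 → max 18.7
Route 2 regrets: 0.0, 15.8, 14.5, 6.9, 0.1 → max 15.8
Route 3 regrets: 5.5, 10.2, 0.0, 3.7, 10.6 → max 10.6
Route 4 regrets: 0.5, 18.9, 6.5, 0.0, 5.0 → max 18.9
Smallest max regret = 10.6 → Route 3.

laplace → Route 1; minimax regret → Route 3 (disagree)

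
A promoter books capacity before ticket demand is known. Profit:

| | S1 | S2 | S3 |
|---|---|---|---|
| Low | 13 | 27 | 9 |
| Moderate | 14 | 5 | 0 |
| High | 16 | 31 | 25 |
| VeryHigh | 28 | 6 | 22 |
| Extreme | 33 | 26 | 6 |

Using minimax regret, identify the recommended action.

High

Column bests: S1=33, S2=31, S3=25.
Low regrets: 20, 4, 16 → max 20
Moderate regrets: 19, 26, 25 → max 26
High regrets: 17, 0, 0 → max 17
VeryHigh regrets: 5, 25, 3 → max 25
Extreme regrets: 0, 5, 19 → max 19
Smallest max regret = 17 → High.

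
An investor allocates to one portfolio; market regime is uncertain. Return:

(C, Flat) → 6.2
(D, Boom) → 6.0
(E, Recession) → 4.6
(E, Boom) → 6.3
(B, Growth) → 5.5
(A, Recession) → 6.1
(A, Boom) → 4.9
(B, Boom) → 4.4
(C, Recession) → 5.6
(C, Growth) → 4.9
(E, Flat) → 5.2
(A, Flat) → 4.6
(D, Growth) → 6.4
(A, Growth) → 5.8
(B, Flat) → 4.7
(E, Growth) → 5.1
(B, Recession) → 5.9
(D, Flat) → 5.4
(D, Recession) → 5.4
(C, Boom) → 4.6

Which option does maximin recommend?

D

Row minima: A=4.6, B=4.4, C=4.6, D=5.4, E=4.6
Best worst-case = 5.4 → D.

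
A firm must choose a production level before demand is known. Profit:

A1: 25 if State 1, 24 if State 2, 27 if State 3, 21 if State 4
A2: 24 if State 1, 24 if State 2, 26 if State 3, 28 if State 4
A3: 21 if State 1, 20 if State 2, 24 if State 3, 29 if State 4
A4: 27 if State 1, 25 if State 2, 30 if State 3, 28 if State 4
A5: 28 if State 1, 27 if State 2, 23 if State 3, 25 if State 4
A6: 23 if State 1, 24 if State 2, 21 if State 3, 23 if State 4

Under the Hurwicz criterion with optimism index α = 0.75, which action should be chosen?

A4

A1: 0.75·27 + 0.25·21 = 25.5
A2: 0.75·28 + 0.25·24 = 27
A3: 0.75·29 + 0.25·20 = 26.75
A4: 0.75·30 + 0.25·25 = 28.75
A5: 0.75·28 + 0.25·23 = 26.75
A6: 0.75·24 + 0.25·21 = 23.25
Highest Hurwicz score = 28.75 → A4.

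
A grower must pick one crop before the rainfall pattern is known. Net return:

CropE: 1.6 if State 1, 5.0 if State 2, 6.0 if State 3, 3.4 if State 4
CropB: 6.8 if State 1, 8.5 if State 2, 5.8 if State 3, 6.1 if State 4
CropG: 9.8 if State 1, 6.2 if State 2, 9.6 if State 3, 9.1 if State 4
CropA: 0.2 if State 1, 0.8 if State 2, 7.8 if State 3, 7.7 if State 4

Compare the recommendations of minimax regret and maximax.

Column bests: State 1=9.8, State 2=8.5, State 3=9.6, State 4=9.1.
CropE regrets: 8.2, 3.5, 3.6, 5.7 → max 8.2
CropB regrets: 3.0, 0.0, 3.8, 3.0 → max 3.8
CropG regrets: 0.0, 2.3, 0.0, 0.0 → max 2.3
CropA regrets: 9.6, 7.7, 1.8, 1.4 → max 9.6
Smallest max regret = 2.3 → CropG.
Row maxima: CropE=6.0, CropB=8.5, CropG=9.8, CropA=7.8
Best best-case = 9.8 → CropG.

minimax regret → CropG; maximax → CropG (agree)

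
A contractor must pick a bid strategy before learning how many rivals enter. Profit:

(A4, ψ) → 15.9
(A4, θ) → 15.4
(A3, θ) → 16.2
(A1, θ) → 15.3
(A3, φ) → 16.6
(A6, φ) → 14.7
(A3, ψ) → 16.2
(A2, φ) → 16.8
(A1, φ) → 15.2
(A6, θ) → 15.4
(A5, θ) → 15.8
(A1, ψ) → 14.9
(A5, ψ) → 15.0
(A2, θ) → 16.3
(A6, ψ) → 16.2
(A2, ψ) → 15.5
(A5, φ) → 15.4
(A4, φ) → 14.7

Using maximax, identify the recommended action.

A2

Row maxima: A1=15.3, A2=16.8, A3=16.6, A4=15.9, A5=15.8, A6=16.2
Best best-case = 16.8 → A2.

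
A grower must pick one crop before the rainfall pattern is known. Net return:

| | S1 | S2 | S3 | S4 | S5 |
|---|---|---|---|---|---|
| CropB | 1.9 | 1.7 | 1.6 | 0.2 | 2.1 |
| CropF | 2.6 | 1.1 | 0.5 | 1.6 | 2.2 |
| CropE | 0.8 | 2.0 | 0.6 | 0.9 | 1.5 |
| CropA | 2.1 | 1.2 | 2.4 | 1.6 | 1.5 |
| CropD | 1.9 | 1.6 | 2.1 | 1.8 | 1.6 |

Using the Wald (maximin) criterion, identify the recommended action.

Row minima: CropB=0.2, CropF=0.5, CropE=0.6, CropA=1.2, CropD=1.6
Best worst-case = 1.6 → CropD.

CropD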